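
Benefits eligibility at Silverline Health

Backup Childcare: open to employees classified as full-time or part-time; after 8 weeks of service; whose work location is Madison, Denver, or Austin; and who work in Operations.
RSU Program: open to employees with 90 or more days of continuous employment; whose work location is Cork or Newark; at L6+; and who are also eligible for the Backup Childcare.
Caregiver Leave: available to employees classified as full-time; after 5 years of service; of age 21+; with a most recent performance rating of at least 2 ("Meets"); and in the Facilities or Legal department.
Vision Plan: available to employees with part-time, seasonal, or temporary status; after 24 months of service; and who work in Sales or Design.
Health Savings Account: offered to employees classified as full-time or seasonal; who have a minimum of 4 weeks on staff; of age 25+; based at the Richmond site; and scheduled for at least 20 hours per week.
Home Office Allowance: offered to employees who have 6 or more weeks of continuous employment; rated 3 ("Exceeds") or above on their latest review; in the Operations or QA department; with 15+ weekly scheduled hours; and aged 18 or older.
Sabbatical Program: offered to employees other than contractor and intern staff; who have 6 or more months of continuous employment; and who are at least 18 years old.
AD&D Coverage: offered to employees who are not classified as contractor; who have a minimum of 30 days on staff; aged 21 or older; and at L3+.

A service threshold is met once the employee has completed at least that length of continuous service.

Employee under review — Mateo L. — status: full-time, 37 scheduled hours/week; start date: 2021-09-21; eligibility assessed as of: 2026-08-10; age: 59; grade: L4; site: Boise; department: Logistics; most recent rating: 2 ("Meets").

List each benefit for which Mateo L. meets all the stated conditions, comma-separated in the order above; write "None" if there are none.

Sabbatical Program, AD&D Coverage

Service from 2021-09-21 to 2026-08-10: 1784 days.
Backup Childcare — status full-time ✓; service 1784 days ≥ 8 weeks (≈56 days) ✓; site Boise ✗ (not Madison, Denver, or Austin) → not eligible.
RSU Program — service 1784 days ≥ 90 days ✓; site Boise ✗ (not Cork or Newark) → not eligible.
Caregiver Leave — status full-time ✓; service 1784 days < 5 years (≈1825 days) ✗ → not eligible.
Vision Plan — status full-time ✗ (requires part-time, seasonal, or temporary) → not eligible.
Health Savings Account — status full-time ✓; service 1784 days ≥ 4 weeks (≈28 days) ✓; age 59 ≥ 25 ✓; site Boise ✗ (not Richmond) → not eligible.
Home Office Allowance — service 1784 days ≥ 6 weeks (≈42 days) ✓; rating 2 < 3 ✗ → not eligible.
Sabbatical Program — status full-time ✓ (not excluded); service 1784 days ≥ 6 months (≈180 days) ✓; age 59 ≥ 18 ✓ → eligible.
AD&D Coverage — status full-time ✓ (not excluded); service 1784 days ≥ 30 days ✓; age 59 ≥ 21 ✓; grade L4 ≥ L3 ✓ → eligible.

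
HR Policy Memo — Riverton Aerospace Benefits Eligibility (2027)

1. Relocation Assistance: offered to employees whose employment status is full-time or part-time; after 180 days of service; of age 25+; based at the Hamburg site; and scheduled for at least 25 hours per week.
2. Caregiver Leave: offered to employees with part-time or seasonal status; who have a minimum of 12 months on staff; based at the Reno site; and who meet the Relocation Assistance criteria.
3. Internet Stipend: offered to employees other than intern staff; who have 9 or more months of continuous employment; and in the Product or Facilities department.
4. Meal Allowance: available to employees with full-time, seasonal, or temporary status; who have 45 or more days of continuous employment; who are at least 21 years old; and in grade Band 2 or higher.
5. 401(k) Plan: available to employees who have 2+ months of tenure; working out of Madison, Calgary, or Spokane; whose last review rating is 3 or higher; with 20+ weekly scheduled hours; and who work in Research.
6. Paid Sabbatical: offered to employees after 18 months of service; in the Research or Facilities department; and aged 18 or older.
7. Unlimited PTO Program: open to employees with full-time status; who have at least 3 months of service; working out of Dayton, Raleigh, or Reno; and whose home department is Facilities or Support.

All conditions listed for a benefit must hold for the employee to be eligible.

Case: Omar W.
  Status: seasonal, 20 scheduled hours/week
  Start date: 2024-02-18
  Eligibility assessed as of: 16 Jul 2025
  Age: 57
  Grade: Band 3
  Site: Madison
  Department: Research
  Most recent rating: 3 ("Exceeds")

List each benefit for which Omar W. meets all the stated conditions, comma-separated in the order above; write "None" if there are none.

Meal Allowance, 401(k) Plan

Service from 2024-02-18 to 16 Jul 2025: 514 days.
Relocation Assistance — status seasonal ✗ (requires full-time or part-time) → not eligible.
Caregiver Leave — status seasonal ✓; service 514 days ≥ 12 months (≈360 days) ✓; site Madison ✗ (not Reno) → not eligible.
Internet Stipend — status seasonal ✓ (not excluded); service 514 days ≥ 9 months (≈270 days) ✓; dept Research ✗ → not eligible.
Meal Allowance — status seasonal ✓; service 514 days ≥ 45 days ✓; age 57 ≥ 21 ✓; grade Band 3 ≥ Band 2 ✓ → eligible.
401(k) Plan — service 514 days ≥ 2 months (≈60 days) ✓; site Madison ✓; rating 3 ≥ 3 ✓; 20 hrs/wk ≥ 20 ✓; dept Research ✓ → eligible.
Paid Sabbatical — service 514 days < 18 months (≈540 days) ✗ → not eligible.
Unlimited PTO Program — status seasonal ✗ (requires full-time) → not eligible.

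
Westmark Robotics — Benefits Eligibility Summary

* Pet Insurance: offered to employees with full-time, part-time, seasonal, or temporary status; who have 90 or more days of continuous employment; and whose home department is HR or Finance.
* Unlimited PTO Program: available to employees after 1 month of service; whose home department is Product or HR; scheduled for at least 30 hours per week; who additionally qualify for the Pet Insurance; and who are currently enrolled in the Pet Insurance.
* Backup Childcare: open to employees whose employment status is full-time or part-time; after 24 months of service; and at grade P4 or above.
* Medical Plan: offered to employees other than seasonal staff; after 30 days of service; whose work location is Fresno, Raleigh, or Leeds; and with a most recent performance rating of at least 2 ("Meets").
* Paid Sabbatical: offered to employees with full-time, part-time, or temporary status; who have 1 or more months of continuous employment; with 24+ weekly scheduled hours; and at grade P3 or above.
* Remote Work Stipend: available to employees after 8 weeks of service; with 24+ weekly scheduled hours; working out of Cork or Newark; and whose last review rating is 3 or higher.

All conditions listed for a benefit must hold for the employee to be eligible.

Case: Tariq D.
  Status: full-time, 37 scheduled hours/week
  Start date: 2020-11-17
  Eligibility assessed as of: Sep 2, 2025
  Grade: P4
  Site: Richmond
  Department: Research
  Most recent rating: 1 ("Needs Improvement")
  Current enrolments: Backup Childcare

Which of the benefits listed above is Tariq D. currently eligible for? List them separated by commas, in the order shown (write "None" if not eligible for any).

Service from 2020-11-17 to Sep 2, 2025: 1750 days.
Pet Insurance — status full-time ✓; service 1750 days ≥ 90 days ✓; dept Research ✗ → not eligible.
Unlimited PTO Program — service 1750 days ≥ 1 month (≈30 days) ✓; dept Research ✗ → not eligible.
Backup Childcare — status full-time ✓; service 1750 days ≥ 24 months (≈720 days) ✓; grade P4 ≥ P4 ✓ → eligible.
Medical Plan — status full-time ✓ (not excluded); service 1750 days ≥ 30 days ✓; site Richmond ✗ (not Fresno, Raleigh, or Leeds) → not eligible.
Paid Sabbatical — status full-time ✓; service 1750 days ≥ 1 month (≈30 days) ✓; 37 hrs/wk ≥ 24 ✓; grade P4 ≥ P3 ✓ → eligible.
Remote Work Stipend — service 1750 days ≥ 8 weeks (≈56 days) ✓; 37 hrs/wk ≥ 24 ✓; site Richmond ✗ (not Cork or Newark) → not eligible.

Backup Childcare, Paid Sabbatical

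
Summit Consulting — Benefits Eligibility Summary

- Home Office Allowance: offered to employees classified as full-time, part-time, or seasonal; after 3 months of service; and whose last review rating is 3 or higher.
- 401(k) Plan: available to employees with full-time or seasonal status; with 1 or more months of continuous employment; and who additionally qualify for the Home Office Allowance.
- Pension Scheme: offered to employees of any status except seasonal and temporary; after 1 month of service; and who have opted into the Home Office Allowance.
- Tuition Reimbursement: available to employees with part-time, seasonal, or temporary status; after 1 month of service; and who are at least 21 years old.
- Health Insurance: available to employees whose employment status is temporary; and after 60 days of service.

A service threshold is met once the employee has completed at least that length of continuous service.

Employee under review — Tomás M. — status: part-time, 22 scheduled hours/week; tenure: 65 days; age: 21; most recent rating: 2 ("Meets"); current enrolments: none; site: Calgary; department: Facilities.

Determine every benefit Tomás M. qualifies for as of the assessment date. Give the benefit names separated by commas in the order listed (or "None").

Tuition Reimbursement

Home Office Allowance — status part-time ✓; service 65 days < 3 months (≈90 days) ✗ → not eligible.
401(k) Plan — status part-time ✗ (requires full-time or seasonal) → not eligible.
Pension Scheme — status part-time ✓ (not excluded); service 65 days ≥ 1 month (≈30 days) ✓; not enrolled in Home Office Allowance ✗ → not eligible.
Tuition Reimbursement — status part-time ✓; service 65 days ≥ 1 month (≈30 days) ✓; age 21 ≥ 21 ✓ → eligible.
Health Insurance — status part-time ✗ (requires temporary) → not eligible.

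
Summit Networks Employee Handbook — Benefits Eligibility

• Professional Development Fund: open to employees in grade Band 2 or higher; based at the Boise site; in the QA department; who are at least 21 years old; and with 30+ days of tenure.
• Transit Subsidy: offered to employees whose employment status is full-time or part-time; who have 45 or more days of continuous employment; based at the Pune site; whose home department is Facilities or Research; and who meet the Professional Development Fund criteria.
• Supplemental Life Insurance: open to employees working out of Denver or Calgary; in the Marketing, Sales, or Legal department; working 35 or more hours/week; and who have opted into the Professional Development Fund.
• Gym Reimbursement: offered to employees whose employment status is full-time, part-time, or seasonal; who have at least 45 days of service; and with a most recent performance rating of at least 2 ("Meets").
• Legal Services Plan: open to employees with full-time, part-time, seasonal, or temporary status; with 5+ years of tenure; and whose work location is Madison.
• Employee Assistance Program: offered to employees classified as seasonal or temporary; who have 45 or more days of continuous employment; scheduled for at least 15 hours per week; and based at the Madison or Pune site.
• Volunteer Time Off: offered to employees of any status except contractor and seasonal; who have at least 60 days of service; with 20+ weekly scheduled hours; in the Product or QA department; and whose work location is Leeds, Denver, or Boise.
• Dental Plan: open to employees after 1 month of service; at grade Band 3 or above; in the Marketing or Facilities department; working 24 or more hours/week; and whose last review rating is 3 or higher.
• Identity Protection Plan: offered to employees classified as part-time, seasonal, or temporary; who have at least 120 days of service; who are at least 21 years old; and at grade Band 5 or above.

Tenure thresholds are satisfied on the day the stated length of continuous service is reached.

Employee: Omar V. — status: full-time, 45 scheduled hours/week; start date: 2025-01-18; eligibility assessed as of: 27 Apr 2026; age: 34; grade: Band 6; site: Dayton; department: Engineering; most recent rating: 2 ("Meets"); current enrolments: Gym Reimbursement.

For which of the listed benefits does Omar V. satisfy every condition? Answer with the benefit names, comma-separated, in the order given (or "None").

Gym Reimbursement

Service from 2025-01-18 to 27 Apr 2026: 464 days.
Professional Development Fund — grade Band 6 ≥ Band 2 ✓; site Dayton ✗ (not Boise) → not eligible.
Transit Subsidy — status full-time ✓; service 464 days ≥ 45 days ✓; site Dayton ✗ (not Pune) → not eligible.
Supplemental Life Insurance — site Dayton ✗ (not Denver or Calgary) → not eligible.
Gym Reimbursement — status full-time ✓; service 464 days ≥ 45 days ✓; rating 2 ≥ 2 ✓ → eligible.
Legal Services Plan — status full-time ✓; service 464 days < 5 years (≈1825 days) ✗ → not eligible.
Employee Assistance Program — status full-time ✗ (requires seasonal or temporary) → not eligible.
Volunteer Time Off — status full-time ✓ (not excluded); service 464 days ≥ 60 days ✓; 45 hrs/wk ≥ 20 ✓; dept Engineering ✗ → not eligible.
Dental Plan — service 464 days ≥ 1 month (≈30 days) ✓; grade Band 6 ≥ Band 3 ✓; dept Engineering ✗ → not eligible.
Identity Protection Plan — status full-time ✗ (requires part-time, seasonal, or temporary) → not eligible.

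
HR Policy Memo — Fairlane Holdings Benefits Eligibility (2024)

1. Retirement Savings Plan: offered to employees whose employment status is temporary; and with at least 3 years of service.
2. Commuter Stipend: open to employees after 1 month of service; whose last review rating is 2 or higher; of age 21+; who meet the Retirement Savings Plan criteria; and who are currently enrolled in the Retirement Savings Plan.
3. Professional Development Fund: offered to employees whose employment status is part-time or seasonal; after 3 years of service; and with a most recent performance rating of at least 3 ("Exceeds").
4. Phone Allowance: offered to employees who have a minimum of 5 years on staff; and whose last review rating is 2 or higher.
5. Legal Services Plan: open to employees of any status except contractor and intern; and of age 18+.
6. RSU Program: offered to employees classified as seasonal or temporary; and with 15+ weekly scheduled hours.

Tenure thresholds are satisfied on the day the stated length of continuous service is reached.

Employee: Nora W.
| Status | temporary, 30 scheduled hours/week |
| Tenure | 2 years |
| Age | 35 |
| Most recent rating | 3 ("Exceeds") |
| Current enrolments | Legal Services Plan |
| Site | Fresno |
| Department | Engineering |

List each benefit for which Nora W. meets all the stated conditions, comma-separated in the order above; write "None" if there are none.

Retirement Savings Plan — status temporary ✓; service 2 years < 3 years ✗ → not eligible.
Commuter Stipend — service 2 years ≥ 1 month (≈30 days) ✓; rating 3 ≥ 2 ✓; age 35 ≥ 21 ✓; not eligible for Retirement Savings Plan ✗ → not eligible.
Professional Development Fund — status temporary ✗ (requires part-time or seasonal) → not eligible.
Phone Allowance — service 2 years < 5 years ✗ → not eligible.
Legal Services Plan — status temporary ✓ (not excluded); age 35 ≥ 18 ✓ → eligible.
RSU Program — status temporary ✓; 30 hrs/wk ≥ 15 ✓ → eligible.

Legal Services Plan, RSU Program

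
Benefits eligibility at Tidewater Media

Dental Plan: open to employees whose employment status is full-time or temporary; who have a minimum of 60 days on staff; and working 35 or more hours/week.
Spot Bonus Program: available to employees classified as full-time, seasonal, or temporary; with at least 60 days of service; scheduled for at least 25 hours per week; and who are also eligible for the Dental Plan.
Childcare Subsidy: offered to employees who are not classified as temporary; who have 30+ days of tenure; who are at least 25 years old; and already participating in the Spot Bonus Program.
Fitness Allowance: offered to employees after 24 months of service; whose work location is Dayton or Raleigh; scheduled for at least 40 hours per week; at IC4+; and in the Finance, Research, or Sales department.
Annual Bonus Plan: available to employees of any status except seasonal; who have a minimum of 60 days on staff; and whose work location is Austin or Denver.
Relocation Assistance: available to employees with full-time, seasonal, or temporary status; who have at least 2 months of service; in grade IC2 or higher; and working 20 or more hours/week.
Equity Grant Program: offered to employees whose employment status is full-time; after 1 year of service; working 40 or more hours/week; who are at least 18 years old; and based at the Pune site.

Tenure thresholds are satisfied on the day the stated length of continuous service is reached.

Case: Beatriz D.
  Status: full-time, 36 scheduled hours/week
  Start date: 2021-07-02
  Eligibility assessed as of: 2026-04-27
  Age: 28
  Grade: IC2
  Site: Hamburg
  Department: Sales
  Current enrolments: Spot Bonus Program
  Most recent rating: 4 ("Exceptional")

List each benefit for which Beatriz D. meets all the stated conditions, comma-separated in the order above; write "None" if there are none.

Service from 2021-07-02 to 2026-04-27: 1760 days.
Dental Plan — status full-time ✓; service 1760 days ≥ 60 days ✓; 36 hrs/wk ≥ 35 ✓ → eligible.
Spot Bonus Program — status full-time ✓; service 1760 days ≥ 60 days ✓; 36 hrs/wk ≥ 25 ✓; eligible for Dental Plan ✓ → eligible.
Childcare Subsidy — status full-time ✓ (not excluded); service 1760 days ≥ 30 days ✓; age 28 ≥ 25 ✓; enrolled in Spot Bonus Program ✓ → eligible.
Fitness Allowance — service 1760 days ≥ 24 months (≈720 days) ✓; site Hamburg ✗ (not Dayton or Raleigh) → not eligible.
Annual Bonus Plan — status full-time ✓ (not excluded); service 1760 days ≥ 60 days ✓; site Hamburg ✗ (not Austin or Denver) → not eligible.
Relocation Assistance — status full-time ✓; service 1760 days ≥ 2 months (≈60 days) ✓; grade IC2 ≥ IC2 ✓; 36 hrs/wk ≥ 20 ✓ → eligible.
Equity Grant Program — status full-time ✓; service 1760 days ≥ 1 year (≈365 days) ✓; 36 hrs/wk < 40 ✗ → not eligible.

Dental Plan, Spot Bonus Program, Childcare Subsidy, Relocation Assistance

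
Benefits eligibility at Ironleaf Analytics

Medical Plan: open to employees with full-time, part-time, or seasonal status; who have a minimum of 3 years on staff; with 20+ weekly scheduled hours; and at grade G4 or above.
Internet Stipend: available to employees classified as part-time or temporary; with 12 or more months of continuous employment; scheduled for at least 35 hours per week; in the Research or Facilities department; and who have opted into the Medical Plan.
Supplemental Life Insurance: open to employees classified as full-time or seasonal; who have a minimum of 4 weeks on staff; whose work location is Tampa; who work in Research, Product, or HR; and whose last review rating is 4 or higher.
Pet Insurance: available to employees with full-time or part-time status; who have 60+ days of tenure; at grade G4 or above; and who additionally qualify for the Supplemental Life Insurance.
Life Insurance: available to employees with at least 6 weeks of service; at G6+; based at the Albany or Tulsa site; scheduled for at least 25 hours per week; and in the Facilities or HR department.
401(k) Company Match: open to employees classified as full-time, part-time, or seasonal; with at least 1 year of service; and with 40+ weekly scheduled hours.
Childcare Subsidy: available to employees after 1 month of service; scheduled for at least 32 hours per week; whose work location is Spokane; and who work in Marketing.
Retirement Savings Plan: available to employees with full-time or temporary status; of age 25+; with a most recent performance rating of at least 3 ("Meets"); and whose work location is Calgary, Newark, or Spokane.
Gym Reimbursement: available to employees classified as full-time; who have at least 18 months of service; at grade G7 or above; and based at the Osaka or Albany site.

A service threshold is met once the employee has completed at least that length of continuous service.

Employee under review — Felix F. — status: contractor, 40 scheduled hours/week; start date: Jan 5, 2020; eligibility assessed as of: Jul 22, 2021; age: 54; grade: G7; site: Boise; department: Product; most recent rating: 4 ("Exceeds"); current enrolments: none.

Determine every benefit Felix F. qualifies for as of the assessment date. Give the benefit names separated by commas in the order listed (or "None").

Service from Jan 5, 2020 to Jul 22, 2021: 564 days.
Medical Plan — status contractor ✗ (requires full-time, part-time, or seasonal) → not eligible.
Internet Stipend — status contractor ✗ (requires part-time or temporary) → not eligible.
Supplemental Life Insurance — status contractor ✗ (requires full-time or seasonal) → not eligible.
Pet Insurance — status contractor ✗ (requires full-time or part-time) → not eligible.
Life Insurance — service 564 days ≥ 6 weeks (≈42 days) ✓; grade G7 ≥ G6 ✓; site Boise ✗ (not Albany or Tulsa) → not eligible.
401(k) Company Match — status contractor ✗ (requires full-time, part-time, or seasonal) → not eligible.
Childcare Subsidy — service 564 days ≥ 1 month (≈30 days) ✓; 40 hrs/wk ≥ 32 ✓; site Boise ✗ (not Spokane) → not eligible.
Retirement Savings Plan — status contractor ✗ (requires full-time or temporary) → not eligible.
Gym Reimbursement — status contractor ✗ (requires full-time) → not eligible.

None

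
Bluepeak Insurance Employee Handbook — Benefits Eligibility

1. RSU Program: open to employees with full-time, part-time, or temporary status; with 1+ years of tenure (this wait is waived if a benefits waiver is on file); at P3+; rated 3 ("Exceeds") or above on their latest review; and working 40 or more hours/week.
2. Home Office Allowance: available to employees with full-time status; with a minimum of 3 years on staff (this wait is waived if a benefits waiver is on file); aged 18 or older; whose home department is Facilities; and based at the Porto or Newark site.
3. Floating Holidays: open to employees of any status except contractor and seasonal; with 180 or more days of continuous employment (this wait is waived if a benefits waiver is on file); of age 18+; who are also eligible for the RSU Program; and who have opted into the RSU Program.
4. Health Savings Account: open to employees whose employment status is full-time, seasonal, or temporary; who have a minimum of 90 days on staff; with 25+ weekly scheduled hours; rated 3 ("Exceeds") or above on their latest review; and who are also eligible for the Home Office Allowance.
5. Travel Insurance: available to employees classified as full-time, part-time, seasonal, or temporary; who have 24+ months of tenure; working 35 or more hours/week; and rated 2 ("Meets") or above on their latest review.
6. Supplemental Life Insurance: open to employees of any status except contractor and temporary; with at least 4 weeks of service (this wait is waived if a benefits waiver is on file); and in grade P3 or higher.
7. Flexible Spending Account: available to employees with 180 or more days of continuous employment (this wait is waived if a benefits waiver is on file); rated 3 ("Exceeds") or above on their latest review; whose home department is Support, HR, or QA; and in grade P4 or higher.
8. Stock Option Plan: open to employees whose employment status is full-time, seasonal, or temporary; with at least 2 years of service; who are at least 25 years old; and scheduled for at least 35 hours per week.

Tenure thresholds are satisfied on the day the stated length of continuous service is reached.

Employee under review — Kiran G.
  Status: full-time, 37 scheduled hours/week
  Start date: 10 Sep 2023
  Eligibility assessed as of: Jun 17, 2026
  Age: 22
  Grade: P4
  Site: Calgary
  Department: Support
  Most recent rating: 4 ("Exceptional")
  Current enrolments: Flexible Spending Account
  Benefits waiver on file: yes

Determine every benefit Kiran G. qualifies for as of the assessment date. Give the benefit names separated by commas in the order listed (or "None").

Service from 10 Sep 2023 to Jun 17, 2026: 1011 days.
RSU Program — status full-time ✓; benefits waiver on file ✓; grade P4 ≥ P3 ✓; rating 4 ≥ 3 ✓; 37 hrs/wk < 40 ✗ → not eligible.
Home Office Allowance — status full-time ✓; benefits waiver on file ✓; age 22 ≥ 18 ✓; dept Support ✗ → not eligible.
Floating Holidays — status full-time ✓ (not excluded); benefits waiver on file ✓; age 22 ≥ 18 ✓; not eligible for RSU Program ✗ → not eligible.
Health Savings Account — status full-time ✓; service 1011 days ≥ 90 days ✓; 37 hrs/wk ≥ 25 ✓; rating 4 ≥ 3 ✓; not eligible for Home Office Allowance ✗ → not eligible.
Travel Insurance — status full-time ✓; service 1011 days ≥ 24 months (≈720 days) ✓; 37 hrs/wk ≥ 35 ✓; rating 4 ≥ 2 ✓ → eligible.
Supplemental Life Insurance — status full-time ✓ (not excluded); benefits waiver on file ✓; grade P4 ≥ P3 ✓ → eligible.
Flexible Spending Account — benefits waiver on file ✓; rating 4 ≥ 3 ✓; dept Support ✓; grade P4 ≥ P4 ✓ → eligible.
Stock Option Plan — status full-time ✓; service 1011 days ≥ 2 years (≈730 days) ✓; age 22 < 25 ✗ → not eligible.

Travel Insurance, Supplemental Life Insurance, Flexible Spending Account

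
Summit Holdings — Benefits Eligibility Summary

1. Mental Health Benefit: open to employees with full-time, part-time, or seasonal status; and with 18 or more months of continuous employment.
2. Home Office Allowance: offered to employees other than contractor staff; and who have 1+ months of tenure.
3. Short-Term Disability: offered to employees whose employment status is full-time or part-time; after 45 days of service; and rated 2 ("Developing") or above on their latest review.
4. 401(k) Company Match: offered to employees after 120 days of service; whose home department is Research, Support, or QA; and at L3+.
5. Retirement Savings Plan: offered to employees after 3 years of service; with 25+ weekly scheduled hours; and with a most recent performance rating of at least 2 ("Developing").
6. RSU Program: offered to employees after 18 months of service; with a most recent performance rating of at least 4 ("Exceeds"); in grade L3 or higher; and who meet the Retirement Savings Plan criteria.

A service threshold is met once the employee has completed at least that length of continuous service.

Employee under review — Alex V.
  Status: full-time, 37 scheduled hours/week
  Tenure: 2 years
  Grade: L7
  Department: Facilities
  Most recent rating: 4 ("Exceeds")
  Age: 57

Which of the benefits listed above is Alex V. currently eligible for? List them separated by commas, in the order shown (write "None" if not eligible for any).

Mental Health Benefit — status full-time ✓; service 2 years ≥ 18 months (≈540 days) ✓ → eligible.
Home Office Allowance — status full-time ✓ (not excluded); service 2 years ≥ 1 month (≈30 days) ✓ → eligible.
Short-Term Disability — status full-time ✓; service 2 years ≥ 45 days ✓; rating 4 ≥ 2 ✓ → eligible.
401(k) Company Match — service 2 years ≥ 120 days ✓; dept Facilities ✗ → not eligible.
Retirement Savings Plan — service 2 years < 3 years ✗ → not eligible.
RSU Program — service 2 years ≥ 18 months (≈540 days) ✓; rating 4 ≥ 4 ✓; grade L7 ≥ L3 ✓; not eligible for Retirement Savings Plan ✗ → not eligible.

Mental Health Benefit, Home Office Allowance, Short-Term Disability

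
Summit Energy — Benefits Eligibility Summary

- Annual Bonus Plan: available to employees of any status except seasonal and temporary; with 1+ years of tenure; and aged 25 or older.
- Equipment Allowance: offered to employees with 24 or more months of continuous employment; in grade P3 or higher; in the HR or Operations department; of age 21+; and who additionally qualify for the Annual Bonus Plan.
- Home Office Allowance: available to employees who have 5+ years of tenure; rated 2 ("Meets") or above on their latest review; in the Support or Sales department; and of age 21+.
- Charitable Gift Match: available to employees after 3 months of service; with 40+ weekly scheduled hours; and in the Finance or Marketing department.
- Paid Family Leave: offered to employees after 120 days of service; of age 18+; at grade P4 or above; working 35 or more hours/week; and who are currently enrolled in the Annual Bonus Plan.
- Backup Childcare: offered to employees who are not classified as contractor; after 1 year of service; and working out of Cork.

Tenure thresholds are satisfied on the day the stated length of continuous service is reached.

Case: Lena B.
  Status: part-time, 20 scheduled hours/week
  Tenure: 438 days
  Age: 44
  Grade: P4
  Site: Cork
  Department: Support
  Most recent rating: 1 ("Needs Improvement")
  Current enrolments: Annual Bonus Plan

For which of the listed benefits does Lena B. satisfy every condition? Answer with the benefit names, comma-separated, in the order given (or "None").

Annual Bonus Plan — status part-time ✓ (not excluded); service 438 days ≥ 1 year (≈365 days) ✓; age 44 ≥ 25 ✓ → eligible.
Equipment Allowance — service 438 days < 24 months (≈720 days) ✗ → not eligible.
Home Office Allowance — service 438 days < 5 years (≈1825 days) ✗ → not eligible.
Charitable Gift Match — service 438 days ≥ 3 months (≈90 days) ✓; 20 hrs/wk < 40 ✗ → not eligible.
Paid Family Leave — service 438 days ≥ 120 days ✓; age 44 ≥ 18 ✓; grade P4 ≥ P4 ✓; 20 hrs/wk < 35 ✗ → not eligible.
Backup Childcare — status part-time ✓ (not excluded); service 438 days ≥ 1 year (≈365 days) ✓; site Cork ✓ → eligible.

Annual Bonus Plan, Backup Childcare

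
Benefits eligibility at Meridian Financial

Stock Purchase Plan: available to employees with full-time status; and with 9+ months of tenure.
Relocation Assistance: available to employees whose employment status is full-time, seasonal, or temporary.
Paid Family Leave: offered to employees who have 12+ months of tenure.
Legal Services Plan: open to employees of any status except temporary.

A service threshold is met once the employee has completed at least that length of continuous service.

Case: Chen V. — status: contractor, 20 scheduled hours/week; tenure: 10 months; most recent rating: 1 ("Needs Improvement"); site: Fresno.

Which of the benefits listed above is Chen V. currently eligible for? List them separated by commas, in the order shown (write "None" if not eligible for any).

Legal Services Plan

Stock Purchase Plan — status contractor ✗ (requires full-time) → not eligible.
Relocation Assistance — status contractor ✗ (requires full-time, seasonal, or temporary) → not eligible.
Paid Family Leave — service 10 months < 12 months ✗ → not eligible.
Legal Services Plan — status contractor ✓ (not excluded) → eligible.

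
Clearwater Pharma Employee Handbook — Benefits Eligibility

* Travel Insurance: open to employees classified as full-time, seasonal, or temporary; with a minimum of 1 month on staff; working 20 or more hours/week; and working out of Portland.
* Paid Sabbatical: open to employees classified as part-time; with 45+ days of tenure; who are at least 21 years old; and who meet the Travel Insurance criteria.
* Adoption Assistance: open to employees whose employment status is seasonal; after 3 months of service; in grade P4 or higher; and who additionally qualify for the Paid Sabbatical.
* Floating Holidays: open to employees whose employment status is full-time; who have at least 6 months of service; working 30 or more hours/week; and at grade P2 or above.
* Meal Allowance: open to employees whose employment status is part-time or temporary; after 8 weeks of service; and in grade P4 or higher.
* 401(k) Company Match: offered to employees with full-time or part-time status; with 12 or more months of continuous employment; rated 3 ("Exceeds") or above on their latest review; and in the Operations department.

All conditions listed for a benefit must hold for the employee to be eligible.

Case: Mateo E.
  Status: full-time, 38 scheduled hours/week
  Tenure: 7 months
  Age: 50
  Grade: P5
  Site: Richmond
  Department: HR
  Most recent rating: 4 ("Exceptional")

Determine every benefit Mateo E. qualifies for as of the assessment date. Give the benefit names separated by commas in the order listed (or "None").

Floating Holidays

Travel Insurance — status full-time ✓; service 7 months ≥ 1 month ✓; 38 hrs/wk ≥ 20 ✓; site Richmond ✗ (not Portland) → not eligible.
Paid Sabbatical — status full-time ✗ (requires part-time) → not eligible.
Adoption Assistance — status full-time ✗ (requires seasonal) → not eligible.
Floating Holidays — status full-time ✓; service 7 months ≥ 6 months ✓; 38 hrs/wk ≥ 30 ✓; grade P5 ≥ P2 ✓ → eligible.
Meal Allowance — status full-time ✗ (requires part-time or temporary) → not eligible.
401(k) Company Match — status full-time ✓; service 7 months < 12 months ✗ → not eligible.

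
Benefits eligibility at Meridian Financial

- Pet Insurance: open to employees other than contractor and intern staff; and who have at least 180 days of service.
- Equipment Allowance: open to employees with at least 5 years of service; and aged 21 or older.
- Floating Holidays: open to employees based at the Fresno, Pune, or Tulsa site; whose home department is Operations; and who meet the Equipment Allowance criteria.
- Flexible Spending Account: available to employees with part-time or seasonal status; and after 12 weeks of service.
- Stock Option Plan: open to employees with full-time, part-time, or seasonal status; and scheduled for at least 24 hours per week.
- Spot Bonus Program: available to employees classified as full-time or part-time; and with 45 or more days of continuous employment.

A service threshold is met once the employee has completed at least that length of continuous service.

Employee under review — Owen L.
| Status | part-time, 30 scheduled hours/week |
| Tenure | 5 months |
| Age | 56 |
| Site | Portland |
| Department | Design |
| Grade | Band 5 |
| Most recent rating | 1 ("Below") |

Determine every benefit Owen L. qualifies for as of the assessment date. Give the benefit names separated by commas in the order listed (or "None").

Flexible Spending Account, Stock Option Plan, Spot Bonus Program

Pet Insurance — status part-time ✓ (not excluded); service 5 months < 180 days ✗ → not eligible.
Equipment Allowance — service 5 months < 5 years (≈1825 days) ✗ → not eligible.
Floating Holidays — site Portland ✗ (not Fresno, Pune, or Tulsa) → not eligible.
Flexible Spending Account — status part-time ✓; service 5 months ≥ 12 weeks (≈84 days) ✓ → eligible.
Stock Option Plan — status part-time ✓; 30 hrs/wk ≥ 24 ✓ → eligible.
Spot Bonus Program — status part-time ✓; service 5 months ≥ 45 days ✓ → eligible.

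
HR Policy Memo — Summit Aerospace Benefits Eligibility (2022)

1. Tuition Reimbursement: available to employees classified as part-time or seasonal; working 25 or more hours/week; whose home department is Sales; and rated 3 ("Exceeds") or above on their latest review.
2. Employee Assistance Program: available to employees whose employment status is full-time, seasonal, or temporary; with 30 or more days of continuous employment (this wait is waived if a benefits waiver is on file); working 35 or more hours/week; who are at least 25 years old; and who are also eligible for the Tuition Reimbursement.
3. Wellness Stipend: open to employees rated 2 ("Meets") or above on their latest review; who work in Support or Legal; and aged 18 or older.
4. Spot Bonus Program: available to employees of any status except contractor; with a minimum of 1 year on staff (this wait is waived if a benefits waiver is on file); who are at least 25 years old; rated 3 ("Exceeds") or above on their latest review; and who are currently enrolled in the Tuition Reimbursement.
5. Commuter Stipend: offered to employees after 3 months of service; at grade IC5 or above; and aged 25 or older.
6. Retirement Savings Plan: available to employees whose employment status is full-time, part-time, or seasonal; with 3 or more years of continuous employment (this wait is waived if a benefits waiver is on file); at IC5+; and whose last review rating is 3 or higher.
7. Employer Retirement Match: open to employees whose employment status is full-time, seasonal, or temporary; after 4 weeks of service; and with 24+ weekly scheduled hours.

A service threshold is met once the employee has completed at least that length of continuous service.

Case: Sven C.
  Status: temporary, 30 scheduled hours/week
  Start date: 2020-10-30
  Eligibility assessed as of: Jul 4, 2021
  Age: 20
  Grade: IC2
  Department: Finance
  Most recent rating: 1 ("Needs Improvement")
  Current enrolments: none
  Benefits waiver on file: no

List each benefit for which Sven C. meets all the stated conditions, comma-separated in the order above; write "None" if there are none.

Employer Retirement Match

Service from 2020-10-30 to Jul 4, 2021: 247 days.
Tuition Reimbursement — status temporary ✗ (requires part-time or seasonal) → not eligible.
Employee Assistance Program — status temporary ✓; no waiver, service 247 days ≥ 30 days ✓; 30 hrs/wk < 35 ✗ → not eligible.
Wellness Stipend — rating 1 < 2 ✗ → not eligible.
Spot Bonus Program — status temporary ✓ (not excluded); no waiver, service 247 days < 1 year (≈365 days) ✗ → not eligible.
Commuter Stipend — service 247 days ≥ 3 months (≈90 days) ✓; grade IC2 < IC5 ✗ → not eligible.
Retirement Savings Plan — status temporary ✗ (requires full-time, part-time, or seasonal) → not eligible.
Employer Retirement Match — status temporary ✓; service 247 days ≥ 4 weeks (≈28 days) ✓; 30 hrs/wk ≥ 24 ✓ → eligible.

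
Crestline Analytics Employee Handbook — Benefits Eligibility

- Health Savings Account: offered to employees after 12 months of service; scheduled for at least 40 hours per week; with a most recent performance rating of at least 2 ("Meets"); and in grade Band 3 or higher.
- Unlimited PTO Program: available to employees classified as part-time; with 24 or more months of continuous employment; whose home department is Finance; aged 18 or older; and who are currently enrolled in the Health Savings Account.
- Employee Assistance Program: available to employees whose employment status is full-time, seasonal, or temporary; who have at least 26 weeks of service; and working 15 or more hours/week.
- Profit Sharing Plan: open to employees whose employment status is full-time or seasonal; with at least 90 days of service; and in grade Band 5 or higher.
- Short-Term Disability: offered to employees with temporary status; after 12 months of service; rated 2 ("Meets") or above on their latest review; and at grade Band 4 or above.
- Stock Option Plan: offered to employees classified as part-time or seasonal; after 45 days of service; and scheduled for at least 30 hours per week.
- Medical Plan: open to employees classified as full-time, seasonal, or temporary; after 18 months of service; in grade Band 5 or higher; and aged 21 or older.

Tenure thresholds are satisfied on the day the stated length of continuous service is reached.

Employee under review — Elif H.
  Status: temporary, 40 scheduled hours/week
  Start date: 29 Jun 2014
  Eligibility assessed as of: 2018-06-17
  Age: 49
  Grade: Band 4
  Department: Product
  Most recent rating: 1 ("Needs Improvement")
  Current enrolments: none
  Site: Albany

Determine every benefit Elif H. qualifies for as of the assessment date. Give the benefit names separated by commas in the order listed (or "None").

Employee Assistance Program

Service from 29 Jun 2014 to 2018-06-17: 1449 days.
Health Savings Account — service 1449 days ≥ 12 months (≈360 days) ✓; 40 hrs/wk ≥ 40 ✓; rating 1 < 2 ✗ → not eligible.
Unlimited PTO Program — status temporary ✗ (requires part-time) → not eligible.
Employee Assistance Program — status temporary ✓; service 1449 days ≥ 26 weeks (≈182 days) ✓; 40 hrs/wk ≥ 15 ✓ → eligible.
Profit Sharing Plan — status temporary ✗ (requires full-time or seasonal) → not eligible.
Short-Term Disability — status temporary ✓; service 1449 days ≥ 12 months (≈360 days) ✓; rating 1 < 2 ✗ → not eligible.
Stock Option Plan — status temporary ✗ (requires part-time or seasonal) → not eligible.
Medical Plan — status temporary ✓; service 1449 days ≥ 18 months (≈540 days) ✓; grade Band 4 < Band 5 ✗ → not eligible.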